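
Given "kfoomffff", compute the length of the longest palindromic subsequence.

Using dp[i][j] = 2 + dp[i+1][j−1] if the ends match, else max(dp[i+1][j], dp[i][j−1]):
dp[1][9] = 5. A witness is fffff at positions 2,6,7,8,9.

5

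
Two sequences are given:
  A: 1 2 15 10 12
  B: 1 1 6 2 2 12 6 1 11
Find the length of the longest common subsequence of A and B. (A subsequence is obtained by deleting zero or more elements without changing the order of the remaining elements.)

Backtracking the LCS table gives one alignment: 1 (A1,B2) → 2 (A2,B5) → 12 (A5,B6).
So the longest common subsequence has length 3.

3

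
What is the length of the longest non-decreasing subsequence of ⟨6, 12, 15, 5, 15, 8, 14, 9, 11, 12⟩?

One longest non-decreasing subsequence is 6, 8, 9, 11, 12 (positions 1,6,8,9,10), of length 5; no longer one exists.

5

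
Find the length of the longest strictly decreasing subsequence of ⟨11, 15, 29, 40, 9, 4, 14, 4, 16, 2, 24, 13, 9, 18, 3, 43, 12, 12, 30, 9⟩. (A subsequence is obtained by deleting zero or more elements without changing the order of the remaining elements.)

Let dp[i] be the longest decreasing subsequence ending at position i. Then dp = [1, 1, 1, 1, 2, 3, 2, 3, 2, 4, 2, 3, 4, 3, 5, 1, 4, 4, 2, 5].
The maximum is 5; one witness is 15, 14, 13, 9, 3 at positions 2,7,12,13,15.

5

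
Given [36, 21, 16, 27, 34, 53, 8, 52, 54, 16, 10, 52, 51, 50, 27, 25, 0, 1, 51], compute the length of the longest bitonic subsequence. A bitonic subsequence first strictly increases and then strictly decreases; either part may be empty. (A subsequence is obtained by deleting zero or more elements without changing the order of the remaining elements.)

Let inc[i] be the LIS ending at i and dec[i] the longest strictly decreasing subsequence starting at i. inc = [1, 1, 1, 2, 3, 4, 1, 4, 5, 2, 2, 4, 4, 4, 3, 3, 1, 2, 5], dec = [5, 4, 3, 4, 4, 7, 2, 6, 7, 3, 2, 6, 5, 4, 3, 2, 1, 1, 1].
max_i inc[i]+dec[i]−1 = 11, with one witness 21, 27, 34, 53, 54, 52, 51, 50, 27, 25, 1.

11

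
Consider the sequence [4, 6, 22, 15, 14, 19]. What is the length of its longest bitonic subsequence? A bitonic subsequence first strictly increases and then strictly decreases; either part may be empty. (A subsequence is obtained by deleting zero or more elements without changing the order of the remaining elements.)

5

Let inc[i] be the LIS ending at i and dec[i] the longest strictly decreasing subsequence starting at i. inc = [1, 2, 3, 3, 3, 4], dec = [1, 1, 3, 2, 1, 1].
max_i inc[i]+dec[i]−1 = 5, with one witness 4, 6, 22, 15, 14.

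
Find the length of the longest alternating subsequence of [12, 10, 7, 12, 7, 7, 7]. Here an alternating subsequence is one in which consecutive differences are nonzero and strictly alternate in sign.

Track the best alternating length ending on an up-step vs a down-step at each position: up/down = 1/1, 1/2, 1/2, 3/1, 1/4, 1/4, 1/4.
The maximum over both is 4; one such subsequence is 12, 10, 12, 7.

4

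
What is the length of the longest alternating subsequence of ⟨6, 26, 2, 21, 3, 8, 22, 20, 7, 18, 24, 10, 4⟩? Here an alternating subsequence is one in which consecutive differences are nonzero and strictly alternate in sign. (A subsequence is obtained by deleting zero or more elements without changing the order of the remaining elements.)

A longest alternating subsequence is 6, 26, 2, 21, 3, 8, 7, 18, 10 (positions 1,2,3,4,5,6,9,10,12); its 8 consecutive differences strictly alternate in sign, and length 9 is optimal.

9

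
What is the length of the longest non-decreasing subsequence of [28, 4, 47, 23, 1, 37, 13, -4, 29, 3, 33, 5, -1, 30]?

Let dp[i] be the longest non-decreasing subsequence ending at position i. Then dp = [1, 1, 2, 2, 1, 3, 2, 1, 3, 2, 4, 3, 2, 4].
The maximum is 4; one witness is 4, 23, 29, 33 at positions 2,4,9,11.

4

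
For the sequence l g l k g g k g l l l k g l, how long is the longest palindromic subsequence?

One longest palindromic subsequence is lglkggklgl (positions 1,2,3,4,5,6,7,11,13,14); it reads the same forward and backward, and the interval DP gives dp[1][14] = 10.

10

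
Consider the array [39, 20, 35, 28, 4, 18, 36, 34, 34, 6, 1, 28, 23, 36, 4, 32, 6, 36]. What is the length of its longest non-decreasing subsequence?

Let dp[i] be the longest non-decreasing subsequence ending at position i. Then dp = [1, 1, 2, 2, 1, 2, 3, 3, 4, 2, 1, 3, 3, 5, 2, 4, 3, 6].
The maximum is 6; one witness is 20, 28, 34, 34, 36, 36 at positions 2,4,8,9,14,18.

6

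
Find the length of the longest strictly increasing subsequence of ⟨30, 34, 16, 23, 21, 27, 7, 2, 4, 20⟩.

One longest increasing subsequence is 16, 23, 27 (positions 3,4,6), of length 3; no longer one exists.

3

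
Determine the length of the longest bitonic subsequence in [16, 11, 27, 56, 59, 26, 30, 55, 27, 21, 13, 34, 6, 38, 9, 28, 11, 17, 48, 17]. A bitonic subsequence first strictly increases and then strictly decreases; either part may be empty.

Let inc[i] be the LIS ending at i and dec[i] the longest strictly decreasing subsequence starting at i. inc = [1, 1, 2, 3, 4, 2, 3, 4, 3, 2, 2, 4, 1, 5, 2, 4, 3, 4, 6, 4], dec = [3, 2, 5, 6, 6, 4, 5, 5, 4, 3, 2, 3, 1, 3, 1, 2, 1, 1, 2, 1].
max_i inc[i]+dec[i]−1 = 9, with one witness 16, 27, 56, 59, 55, 27, 21, 13, 11.

9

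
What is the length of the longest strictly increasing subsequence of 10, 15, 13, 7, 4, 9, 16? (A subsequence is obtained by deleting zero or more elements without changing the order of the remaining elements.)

3

One longest increasing subsequence is 10, 15, 16 (positions 1,2,7), of length 3; no longer one exists.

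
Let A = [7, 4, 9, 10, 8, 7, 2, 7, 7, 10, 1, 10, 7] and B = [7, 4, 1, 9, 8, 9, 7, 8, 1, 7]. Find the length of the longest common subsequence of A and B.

Backtracking the LCS table gives one alignment: 7 (A1,B1) → 4 (A2,B2) → 9 (A3,B4) → 8 (A5,B5) → 7 (A6,B7) → 1 (A11,B9) → 7 (A13,B10).
So the longest common subsequence has length 7.

7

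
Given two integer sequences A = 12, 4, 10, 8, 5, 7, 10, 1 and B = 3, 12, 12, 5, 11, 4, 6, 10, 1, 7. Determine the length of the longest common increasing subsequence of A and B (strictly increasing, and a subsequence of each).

2

For each value that appears in both, track the longest common increasing run ending there.
The best achievable length is 2; one witness is 4, 10 (A-positions 2,3, B-positions 6,8).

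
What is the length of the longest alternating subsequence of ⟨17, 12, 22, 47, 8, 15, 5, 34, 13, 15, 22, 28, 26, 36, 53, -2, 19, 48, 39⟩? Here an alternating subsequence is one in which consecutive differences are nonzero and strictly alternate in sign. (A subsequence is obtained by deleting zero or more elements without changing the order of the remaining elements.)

A longest alternating subsequence is 17, 12, 22, 8, 15, 5, 34, 13, 28, 26, 36, -2, 48, 39 (positions 1,2,3,5,6,7,8,9,12,13,14,16,18,19); its 13 consecutive differences strictly alternate in sign, and length 14 is optimal.

14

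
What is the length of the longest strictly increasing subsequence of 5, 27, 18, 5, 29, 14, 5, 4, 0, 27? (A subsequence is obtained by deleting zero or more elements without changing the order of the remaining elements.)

3

One longest increasing subsequence is 5, 27, 29 (positions 1,2,5), of length 3; no longer one exists.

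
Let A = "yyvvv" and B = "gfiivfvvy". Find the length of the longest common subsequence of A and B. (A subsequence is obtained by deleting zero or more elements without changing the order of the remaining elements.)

3

Backtracking the LCS table gives one alignment: v (A3,B5) → v (A4,B7) → v (A5,B8).
So the longest common subsequence has length 3.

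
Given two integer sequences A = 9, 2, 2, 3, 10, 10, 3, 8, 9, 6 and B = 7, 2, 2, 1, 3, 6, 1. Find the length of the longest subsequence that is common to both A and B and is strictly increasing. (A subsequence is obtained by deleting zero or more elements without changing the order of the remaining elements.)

3

A longest common strictly increasing subsequence is 2, 3, 6 (length 3); it appears in order in both A and B, and no longer such subsequence exists.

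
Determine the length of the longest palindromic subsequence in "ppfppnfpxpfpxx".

Using dp[i][j] = 2 + dp[i+1][j−1] if the ends match, else max(dp[i+1][j], dp[i][j−1]):
dp[1][14] = 9. A witness is pfppfppfp at positions 2,3,4,5,7,8,10,11,12.

9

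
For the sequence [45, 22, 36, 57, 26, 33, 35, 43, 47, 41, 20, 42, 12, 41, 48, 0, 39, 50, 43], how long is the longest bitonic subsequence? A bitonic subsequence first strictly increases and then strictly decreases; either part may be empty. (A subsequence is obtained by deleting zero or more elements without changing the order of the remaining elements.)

10

One longest bitonic subsequence is 22, 26, 33, 35, 43, 47, 41, 20, 12, 0 (positions 2,5,6,7,8,9,10,11,13,16): it rises to 47 then falls. Length 10 is optimal.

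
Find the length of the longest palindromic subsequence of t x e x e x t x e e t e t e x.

10

Using dp[i][j] = 2 + dp[i+1][j−1] if the ends match, else max(dp[i+1][j], dp[i][j−1]):
dp[1][15] = 10. A witness is xeeteeteex at positions 2,3,5,7,9,10,11,12,14,15.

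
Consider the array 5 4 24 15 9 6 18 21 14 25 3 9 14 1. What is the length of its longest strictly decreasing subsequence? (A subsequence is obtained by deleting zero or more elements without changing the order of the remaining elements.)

Let dp[i] be the longest decreasing subsequence ending at position i. Then dp = [1, 2, 1, 2, 3, 4, 2, 2, 3, 1, 5, 4, 3, 6].
The maximum is 6; one witness is 24, 15, 9, 6, 3, 1 at positions 3,4,5,6,11,14.

6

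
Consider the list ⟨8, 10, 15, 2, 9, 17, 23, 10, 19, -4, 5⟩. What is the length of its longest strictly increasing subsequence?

Let dp[i] be the longest increasing subsequence ending at position i. Then dp = [1, 2, 3, 1, 2, 4, 5, 3, 5, 1, 2].
The maximum is 5; one witness is 8, 10, 15, 17, 23 at positions 1,2,3,6,7.

5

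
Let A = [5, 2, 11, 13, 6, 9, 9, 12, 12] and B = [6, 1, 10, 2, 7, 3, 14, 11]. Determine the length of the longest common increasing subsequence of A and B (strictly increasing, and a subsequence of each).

2

A longest common strictly increasing subsequence is 2, 11 (length 2); it appears in order in both A and B, and no longer such subsequence exists.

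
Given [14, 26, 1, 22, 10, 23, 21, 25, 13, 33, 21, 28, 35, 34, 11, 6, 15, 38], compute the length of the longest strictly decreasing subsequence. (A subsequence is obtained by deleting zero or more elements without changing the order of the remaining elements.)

6

Let dp[i] be the longest decreasing subsequence ending at position i. Then dp = [1, 1, 2, 2, 3, 2, 3, 2, 4, 1, 3, 2, 1, 2, 5, 6, 4, 1].
The maximum is 6; one witness is 26, 22, 21, 13, 11, 6 at positions 2,4,7,9,15,16.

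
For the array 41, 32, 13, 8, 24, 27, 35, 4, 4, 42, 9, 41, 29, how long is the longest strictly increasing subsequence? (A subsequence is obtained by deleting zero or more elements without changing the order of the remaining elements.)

Let dp[i] be the longest increasing subsequence ending at position i. Then dp = [1, 1, 1, 1, 2, 3, 4, 1, 1, 5, 2, 5, 4].
The maximum is 5; one witness is 13, 24, 27, 35, 42 at positions 3,5,6,7,10.

5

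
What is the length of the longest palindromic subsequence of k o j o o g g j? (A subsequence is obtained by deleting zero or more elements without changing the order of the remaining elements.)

Using dp[i][j] = 2 + dp[i+1][j−1] if the ends match, else max(dp[i+1][j], dp[i][j−1]):
dp[1][8] = 4. A witness is jggj at positions 3,6,7,8.

4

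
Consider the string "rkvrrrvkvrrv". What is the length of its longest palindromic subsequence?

9

Using dp[i][j] = 2 + dp[i+1][j−1] if the ends match, else max(dp[i+1][j], dp[i][j−1]):
dp[1][12] = 9. A witness is vrrvkvrrv at positions 3,4,5,7,8,9,10,11,12.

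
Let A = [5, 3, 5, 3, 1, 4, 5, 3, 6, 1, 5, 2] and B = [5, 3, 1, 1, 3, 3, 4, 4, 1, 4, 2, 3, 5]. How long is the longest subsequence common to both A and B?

A longest common subsequence is 5, 3, 3, 1, 4, 3, 5 (length 7); the LCS DP confirms no longer common subsequence exists.

7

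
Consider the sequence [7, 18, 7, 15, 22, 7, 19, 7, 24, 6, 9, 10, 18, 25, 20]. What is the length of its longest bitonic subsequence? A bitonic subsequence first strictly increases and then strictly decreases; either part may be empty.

Let inc[i] be the LIS ending at i and dec[i] the longest strictly decreasing subsequence starting at i. inc = [1, 2, 1, 2, 3, 1, 3, 1, 4, 1, 2, 3, 4, 5, 5], dec = [2, 4, 2, 3, 4, 2, 3, 2, 2, 1, 1, 1, 1, 2, 1].
max_i inc[i]+dec[i]−1 = 6, with one witness 7, 18, 22, 19, 7, 6.

6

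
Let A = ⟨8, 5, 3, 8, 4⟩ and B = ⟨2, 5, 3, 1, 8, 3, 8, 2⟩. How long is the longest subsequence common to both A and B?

Backtracking the LCS table gives one alignment: 8 (A1,B5) → 3 (A3,B6) → 8 (A4,B7).
So the longest common subsequence has length 3.

3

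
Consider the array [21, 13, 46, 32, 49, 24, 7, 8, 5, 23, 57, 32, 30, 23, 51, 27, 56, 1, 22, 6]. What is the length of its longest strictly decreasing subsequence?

6

Scanning left to right, the best length ending at each element is: 21→1, 13→2, 46→1, 32→2, 49→1, 24→3, 7→4, 8→4, 5→5, 23→4, 57→1, 32→2, 30→3, 23→4, 51→2, 27→4, 56→2, 1→6, 22→5, 6→6.
So the longest decreasing subsequence has length 6, e.g. 46, 32, 24, 7, 5, 1.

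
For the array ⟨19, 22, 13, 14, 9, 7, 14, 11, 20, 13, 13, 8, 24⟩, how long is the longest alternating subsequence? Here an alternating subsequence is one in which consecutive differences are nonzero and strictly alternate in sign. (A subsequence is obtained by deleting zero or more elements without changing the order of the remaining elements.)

10

Track the best alternating length ending on an up-step vs a down-step at each position: up/down = 1/1, 2/1, 1/3, 4/3, 1/5, 1/5, 6/3, 6/7, 8/3, 8/9, 8/9, 6/9, 10/1.
The maximum over both is 10; one such subsequence is 19, 22, 13, 14, 9, 14, 11, 20, 13, 24.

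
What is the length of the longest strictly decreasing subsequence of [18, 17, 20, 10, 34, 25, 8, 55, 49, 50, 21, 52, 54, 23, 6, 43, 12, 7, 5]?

Let dp[i] be the longest decreasing subsequence ending at position i. Then dp = [1, 2, 1, 3, 1, 2, 4, 1, 2, 2, 3, 2, 2, 3, 5, 3, 4, 5, 6].
The maximum is 6; one witness is 18, 17, 10, 8, 6, 5 at positions 1,2,4,7,15,19.

6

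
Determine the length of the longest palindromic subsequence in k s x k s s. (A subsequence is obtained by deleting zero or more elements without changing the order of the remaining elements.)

Using dp[i][j] = 2 + dp[i+1][j−1] if the ends match, else max(dp[i+1][j], dp[i][j−1]):
dp[1][6] = 3. A witness is sss at positions 2,5,6.

3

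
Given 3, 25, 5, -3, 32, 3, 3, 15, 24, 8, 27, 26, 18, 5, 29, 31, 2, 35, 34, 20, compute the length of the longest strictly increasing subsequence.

8

Scanning left to right, the best length ending at each element is: 3→1, 25→2, 5→2, -3→1, 32→3, 3→2, 3→2, 15→3, 24→4, 8→3, 27→5, 26→5, 18→4, 5→3, 29→6, 31→7, 2→2, 35→8, 34→8, 20→5.
So the longest increasing subsequence has length 8, e.g. 3, 5, 15, 24, 27, 29, 31, 35.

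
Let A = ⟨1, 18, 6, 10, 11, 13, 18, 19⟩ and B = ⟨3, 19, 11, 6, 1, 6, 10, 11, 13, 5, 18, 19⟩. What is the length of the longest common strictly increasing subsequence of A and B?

For each value that appears in both, track the longest common increasing run ending there.
The best achievable length is 7; one witness is 1, 6, 10, 11, 13, 18, 19 (A-positions 1,3,4,5,6,7,8, B-positions 5,6,7,8,9,11,12).

7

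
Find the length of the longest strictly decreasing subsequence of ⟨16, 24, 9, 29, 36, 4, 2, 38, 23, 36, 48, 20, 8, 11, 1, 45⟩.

Scanning left to right, the best length ending at each element is: 16→1, 24→1, 9→2, 29→1, 36→1, 4→3, 2→4, 38→1, 23→2, 36→2, 48→1, 20→3, 8→4, 11→4, 1→5, 45→2.
So the longest decreasing subsequence has length 5, e.g. 16, 9, 4, 2, 1.

5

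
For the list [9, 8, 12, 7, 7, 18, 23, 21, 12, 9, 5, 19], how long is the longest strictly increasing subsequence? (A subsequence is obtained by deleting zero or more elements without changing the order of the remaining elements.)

4

One longest increasing subsequence is 9, 12, 18, 23 (positions 1,3,6,7), of length 4; no longer one exists.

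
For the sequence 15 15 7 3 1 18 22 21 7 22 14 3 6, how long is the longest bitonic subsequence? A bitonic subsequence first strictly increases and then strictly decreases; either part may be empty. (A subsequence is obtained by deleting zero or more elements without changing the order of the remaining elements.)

6

Let inc[i] be the LIS ending at i and dec[i] the longest strictly decreasing subsequence starting at i. inc = [1, 1, 1, 1, 1, 2, 3, 3, 2, 4, 3, 2, 3], dec = [4, 4, 3, 2, 1, 3, 4, 3, 2, 3, 2, 1, 1].
max_i inc[i]+dec[i]−1 = 6, with one witness 15, 18, 22, 21, 14, 6.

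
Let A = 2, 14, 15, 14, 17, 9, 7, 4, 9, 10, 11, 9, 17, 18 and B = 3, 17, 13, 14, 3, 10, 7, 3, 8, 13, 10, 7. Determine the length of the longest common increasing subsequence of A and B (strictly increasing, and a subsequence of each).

2

A longest common strictly increasing subsequence is 7, 10 (length 2); it appears in order in both A and B, and no longer such subsequence exists.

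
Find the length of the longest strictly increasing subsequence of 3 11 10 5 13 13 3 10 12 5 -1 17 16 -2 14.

Scanning left to right, the best length ending at each element is: 3→1, 11→2, 10→2, 5→2, 13→3, 13→3, 3→1, 10→3, 12→4, 5→2, -1→1, 17→5, 16→5, -2→1, 14→5.
So the longest increasing subsequence has length 5, e.g. 3, 5, 10, 12, 17.

5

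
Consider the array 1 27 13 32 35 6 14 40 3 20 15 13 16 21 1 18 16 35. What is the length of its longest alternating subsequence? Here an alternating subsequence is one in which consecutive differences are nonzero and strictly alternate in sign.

Track the best alternating length ending on an up-step vs a down-step at each position: up/down = 1/1, 2/1, 2/3, 4/1, 4/1, 2/5, 6/5, 6/1, 2/7, 8/7, 8/9, 8/9, 10/9, 10/7, 1/11, 12/11, 12/13, 14/7.
The maximum over both is 14; one such subsequence is 1, 27, 13, 32, 6, 14, 3, 20, 15, 16, 1, 18, 16, 35.

14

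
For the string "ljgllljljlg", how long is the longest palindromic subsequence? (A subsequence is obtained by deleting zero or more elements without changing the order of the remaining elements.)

Using dp[i][j] = 2 + dp[i+1][j−1] if the ends match, else max(dp[i+1][j], dp[i][j−1]):
dp[1][11] = 8. A witness is ljlllljl at positions 1,2,4,5,6,8,9,10.

8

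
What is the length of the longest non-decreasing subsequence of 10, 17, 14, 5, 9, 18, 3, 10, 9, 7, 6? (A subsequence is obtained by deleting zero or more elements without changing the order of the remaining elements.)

Let dp[i] be the longest non-decreasing subsequence ending at position i. Then dp = [1, 2, 2, 1, 2, 3, 1, 3, 3, 2, 2].
The maximum is 3; one witness is 10, 17, 18 at positions 1,2,6.

3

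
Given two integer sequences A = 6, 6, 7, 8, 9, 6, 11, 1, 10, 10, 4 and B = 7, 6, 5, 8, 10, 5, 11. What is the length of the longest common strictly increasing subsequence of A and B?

For each value that appears in both, track the longest common increasing run ending there.
The best achievable length is 3; one witness is 7, 8, 10 (A-positions 3,4,9, B-positions 1,4,5).

3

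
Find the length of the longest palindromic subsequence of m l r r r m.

One longest palindromic subsequence is mrrrm (positions 1,3,4,5,6); it reads the same forward and backward, and the interval DP gives dp[1][6] = 5.

5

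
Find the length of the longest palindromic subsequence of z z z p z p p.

4

Using dp[i][j] = 2 + dp[i+1][j−1] if the ends match, else max(dp[i+1][j], dp[i][j−1]):
dp[1][7] = 4. A witness is zzzz at positions 1,2,3,5.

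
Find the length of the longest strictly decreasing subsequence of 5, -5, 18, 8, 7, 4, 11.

Let dp[i] be the longest decreasing subsequence ending at position i. Then dp = [1, 2, 1, 2, 3, 4, 2].
The maximum is 4; one witness is 18, 8, 7, 4 at positions 3,4,5,6.

4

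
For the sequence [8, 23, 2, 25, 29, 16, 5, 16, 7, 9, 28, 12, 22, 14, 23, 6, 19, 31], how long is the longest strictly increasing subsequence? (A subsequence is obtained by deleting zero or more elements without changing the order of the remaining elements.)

Let dp[i] be the longest increasing subsequence ending at position i. Then dp = [1, 2, 1, 3, 4, 2, 2, 3, 3, 4, 5, 5, 6, 6, 7, 3, 7, 8].
The maximum is 8; one witness is 2, 5, 7, 9, 12, 22, 23, 31 at positions 3,7,9,10,12,13,15,18.

8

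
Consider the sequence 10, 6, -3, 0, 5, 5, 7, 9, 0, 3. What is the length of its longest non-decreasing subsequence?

One longest non-decreasing subsequence is -3, 0, 5, 5, 7, 9 (positions 3,4,5,6,7,8), of length 6; no longer one exists.

6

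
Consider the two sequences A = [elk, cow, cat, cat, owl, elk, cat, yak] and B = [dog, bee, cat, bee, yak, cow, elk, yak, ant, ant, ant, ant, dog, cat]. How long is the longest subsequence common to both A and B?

Backtracking the LCS table gives one alignment: cow (A2,B6) → elk (A6,B7) → cat (A7,B14).
So the longest common subsequence has length 3.

3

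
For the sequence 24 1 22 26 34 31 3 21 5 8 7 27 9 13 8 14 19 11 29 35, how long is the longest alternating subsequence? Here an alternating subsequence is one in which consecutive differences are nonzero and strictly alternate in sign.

15

Track the best alternating length ending on an up-step vs a down-step at each position: up/down = 1/1, 1/2, 3/2, 3/1, 3/1, 3/4, 3/4, 5/4, 5/6, 7/6, 7/8, 9/4, 9/10, 11/10, 9/12, 13/10, 13/10, 13/14, 15/4, 15/1.
The maximum over both is 15; one such subsequence is 24, 1, 22, 3, 21, 5, 8, 7, 27, 9, 13, 8, 14, 11, 29.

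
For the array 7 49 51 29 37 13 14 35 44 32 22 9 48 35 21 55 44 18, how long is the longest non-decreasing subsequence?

7

Scanning left to right, the best length ending at each element is: 7→1, 49→2, 51→3, 29→2, 37→3, 13→2, 14→3, 35→4, 44→5, 32→4, 22→4, 9→2, 48→6, 35→5, 21→4, 55→7, 44→6, 18→4.
So the longest non-decreasing subsequence has length 7, e.g. 7, 13, 14, 35, 44, 48, 55.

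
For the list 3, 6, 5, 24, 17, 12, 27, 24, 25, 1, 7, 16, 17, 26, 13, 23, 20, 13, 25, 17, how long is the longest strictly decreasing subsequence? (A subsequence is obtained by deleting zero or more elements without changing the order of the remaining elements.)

5

Let dp[i] be the longest decreasing subsequence ending at position i. Then dp = [1, 1, 2, 1, 2, 3, 1, 2, 2, 4, 4, 3, 3, 2, 4, 3, 4, 5, 3, 5].
The maximum is 5; one witness is 27, 24, 23, 20, 13 at positions 7,8,16,17,18.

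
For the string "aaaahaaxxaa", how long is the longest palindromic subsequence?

9

Using dp[i][j] = 2 + dp[i+1][j−1] if the ends match, else max(dp[i+1][j], dp[i][j−1]):
dp[1][11] = 9. A witness is aaaahaaaa at positions 1,2,3,4,5,6,7,10,11.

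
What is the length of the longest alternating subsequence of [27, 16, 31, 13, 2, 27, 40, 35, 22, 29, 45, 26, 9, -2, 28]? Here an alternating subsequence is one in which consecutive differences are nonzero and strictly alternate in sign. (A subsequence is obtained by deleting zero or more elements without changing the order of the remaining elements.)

9

Track the best alternating length ending on an up-step vs a down-step at each position: up/down = 1/1, 1/2, 3/1, 1/4, 1/4, 5/4, 5/1, 5/6, 5/6, 7/6, 7/1, 7/8, 5/8, 1/8, 9/8.
The maximum over both is 9; one such subsequence is 27, 16, 31, 13, 27, 22, 29, 26, 28.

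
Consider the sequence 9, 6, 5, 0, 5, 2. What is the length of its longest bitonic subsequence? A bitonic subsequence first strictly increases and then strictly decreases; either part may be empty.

4

Let inc[i] be the LIS ending at i and dec[i] the longest strictly decreasing subsequence starting at i. inc = [1, 1, 1, 1, 2, 2], dec = [4, 3, 2, 1, 2, 1].
max_i inc[i]+dec[i]−1 = 4, with one witness 9, 6, 5, 2.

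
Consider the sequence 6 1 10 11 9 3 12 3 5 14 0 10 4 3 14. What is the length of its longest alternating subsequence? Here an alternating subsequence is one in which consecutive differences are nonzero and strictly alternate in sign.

Track the best alternating length ending on an up-step vs a down-step at each position: up/down = 1/1, 1/2, 3/1, 3/1, 3/4, 3/4, 5/1, 3/6, 7/6, 7/1, 1/8, 9/8, 9/10, 9/10, 11/1.
The maximum over both is 11; one such subsequence is 6, 1, 10, 9, 12, 3, 5, 0, 10, 4, 14.

11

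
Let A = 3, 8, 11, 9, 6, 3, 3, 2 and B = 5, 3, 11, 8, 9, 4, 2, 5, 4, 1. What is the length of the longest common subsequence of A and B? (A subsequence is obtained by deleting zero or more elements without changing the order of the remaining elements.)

4

Backtracking the LCS table gives one alignment: 3 (A1,B2) → 8 (A2,B4) → 9 (A4,B5) → 2 (A8,B7).
So the longest common subsequence has length 4.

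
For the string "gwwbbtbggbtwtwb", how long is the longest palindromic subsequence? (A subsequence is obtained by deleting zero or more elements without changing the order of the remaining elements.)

10

One longest palindromic subsequence is wwtbggbtww (positions 2,3,6,7,8,9,10,11,12,14); it reads the same forward and backward, and the interval DP gives dp[1][15] = 10.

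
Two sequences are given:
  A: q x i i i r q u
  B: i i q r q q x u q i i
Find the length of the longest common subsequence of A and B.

A longest common subsequence is iirqu (length 5); the LCS DP confirms no longer common subsequence exists.

5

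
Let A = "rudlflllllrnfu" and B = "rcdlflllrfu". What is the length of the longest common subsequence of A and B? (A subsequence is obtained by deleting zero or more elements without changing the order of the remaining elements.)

10

Backtracking the LCS table gives one alignment: r (A1,B1) → d (A3,B3) → l (A4,B4) → f (A5,B5) → l (A8,B6) → l (A9,B7) → l (A10,B8) → r (A11,B9) → f (A13,B10) → u (A14,B11).
So the longest common subsequence has length 10.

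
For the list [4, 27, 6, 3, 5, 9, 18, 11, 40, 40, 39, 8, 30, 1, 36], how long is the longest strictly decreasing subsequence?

One longest decreasing subsequence is 27, 18, 11, 8, 1 (positions 2,7,8,12,14), of length 5; no longer one exists.

5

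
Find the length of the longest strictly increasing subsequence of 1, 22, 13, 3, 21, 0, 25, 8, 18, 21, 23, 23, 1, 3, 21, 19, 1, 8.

Let dp[i] be the longest increasing subsequence ending at position i. Then dp = [1, 2, 2, 2, 3, 1, 4, 3, 4, 5, 6, 6, 2, 3, 5, 5, 2, 4].
The maximum is 6; one witness is 1, 3, 8, 18, 21, 23 at positions 1,4,8,9,10,11.

6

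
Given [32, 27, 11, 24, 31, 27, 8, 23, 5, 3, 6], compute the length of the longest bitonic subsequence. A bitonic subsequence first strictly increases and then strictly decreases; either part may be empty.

7

Let inc[i] be the LIS ending at i and dec[i] the longest strictly decreasing subsequence starting at i. inc = [1, 1, 1, 2, 3, 3, 1, 2, 1, 1, 2], dec = [6, 5, 4, 4, 5, 4, 3, 3, 2, 1, 1].
max_i inc[i]+dec[i]−1 = 7, with one witness 11, 24, 31, 27, 23, 5, 3.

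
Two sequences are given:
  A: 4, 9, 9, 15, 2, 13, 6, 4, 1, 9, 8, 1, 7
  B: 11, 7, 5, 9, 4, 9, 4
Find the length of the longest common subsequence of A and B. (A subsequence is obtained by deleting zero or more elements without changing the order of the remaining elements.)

3

A longest common subsequence is 4, 9, 4 (length 3); the LCS DP confirms no longer common subsequence exists.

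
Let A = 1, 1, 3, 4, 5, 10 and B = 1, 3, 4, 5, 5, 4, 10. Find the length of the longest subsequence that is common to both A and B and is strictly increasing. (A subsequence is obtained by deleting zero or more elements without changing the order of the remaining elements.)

5

For each value that appears in both, track the longest common increasing run ending there.
The best achievable length is 5; one witness is 1, 3, 4, 5, 10 (A-positions 1,3,4,5,6, B-positions 1,2,3,4,7).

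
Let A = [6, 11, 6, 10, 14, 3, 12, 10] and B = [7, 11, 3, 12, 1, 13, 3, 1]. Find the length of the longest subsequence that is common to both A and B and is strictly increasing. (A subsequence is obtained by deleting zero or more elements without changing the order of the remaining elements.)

2

For each value that appears in both, track the longest common increasing run ending there.
The best achievable length is 2; one witness is 11, 12 (A-positions 2,7, B-positions 2,4).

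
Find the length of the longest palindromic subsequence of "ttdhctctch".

Using dp[i][j] = 2 + dp[i+1][j−1] if the ends match, else max(dp[i+1][j], dp[i][j−1]):
dp[1][10] = 7. A witness is hctctch at positions 4,5,6,7,8,9,10.

7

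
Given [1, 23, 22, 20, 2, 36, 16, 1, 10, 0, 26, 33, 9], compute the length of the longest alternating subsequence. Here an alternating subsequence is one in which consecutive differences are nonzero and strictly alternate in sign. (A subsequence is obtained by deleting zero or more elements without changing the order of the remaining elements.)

9

Track the best alternating length ending on an up-step vs a down-step at each position: up/down = 1/1, 2/1, 2/3, 2/3, 2/3, 4/1, 4/5, 1/5, 6/5, 1/7, 8/5, 8/5, 8/9.
The maximum over both is 9; one such subsequence is 1, 23, 22, 36, 1, 10, 0, 26, 9.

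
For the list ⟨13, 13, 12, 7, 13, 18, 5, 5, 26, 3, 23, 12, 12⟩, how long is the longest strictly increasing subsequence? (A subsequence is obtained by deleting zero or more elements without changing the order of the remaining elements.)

4

Scanning left to right, the best length ending at each element is: 13→1, 13→1, 12→1, 7→1, 13→2, 18→3, 5→1, 5→1, 26→4, 3→1, 23→4, 12→2, 12→2.
So the longest increasing subsequence has length 4, e.g. 12, 13, 18, 26.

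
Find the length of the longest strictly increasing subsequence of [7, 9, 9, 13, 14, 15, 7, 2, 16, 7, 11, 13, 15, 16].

Let dp[i] be the longest increasing subsequence ending at position i. Then dp = [1, 2, 2, 3, 4, 5, 1, 1, 6, 2, 3, 4, 5, 6].
The maximum is 6; one witness is 7, 9, 13, 14, 15, 16 at positions 1,2,4,5,6,9.

6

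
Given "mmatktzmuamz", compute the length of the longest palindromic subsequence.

One longest palindromic subsequence is matktam (positions 2,3,4,5,6,10,11); it reads the same forward and backward, and the interval DP gives dp[1][12] = 7.

7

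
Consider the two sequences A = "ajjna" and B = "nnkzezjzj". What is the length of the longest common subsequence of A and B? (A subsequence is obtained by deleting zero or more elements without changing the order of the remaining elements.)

2

A longest common subsequence is jj (length 2); the LCS DP confirms no longer common subsequence exists.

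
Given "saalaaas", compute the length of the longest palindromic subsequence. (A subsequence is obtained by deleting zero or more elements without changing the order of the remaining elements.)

One longest palindromic subsequence is saaaaas (positions 1,2,3,5,6,7,8); it reads the same forward and backward, and the interval DP gives dp[1][8] = 7.

7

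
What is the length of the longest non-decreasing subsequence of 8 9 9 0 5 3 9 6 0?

Let dp[i] be the longest non-decreasing subsequence ending at position i. Then dp = [1, 2, 3, 1, 2, 2, 4, 3, 2].
The maximum is 4; one witness is 8, 9, 9, 9 at positions 1,2,3,7.

4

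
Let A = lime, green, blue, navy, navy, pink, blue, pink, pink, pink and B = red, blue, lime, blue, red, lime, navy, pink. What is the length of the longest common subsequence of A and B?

Backtracking the LCS table gives one alignment: lime (A1,B3) → blue (A3,B4) → navy (A5,B7) → pink (A10,B8).
So the longest common subsequence has length 4.

4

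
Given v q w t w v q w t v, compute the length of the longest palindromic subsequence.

One longest palindromic subsequence is vtwqwtv (positions 1,4,5,7,8,9,10); it reads the same forward and backward, and the interval DP gives dp[1][10] = 7.

7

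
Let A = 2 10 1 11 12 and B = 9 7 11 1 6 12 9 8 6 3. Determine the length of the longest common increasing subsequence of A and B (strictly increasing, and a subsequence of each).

2

For each value that appears in both, track the longest common increasing run ending there.
The best achievable length is 2; one witness is 11, 12 (A-positions 4,5, B-positions 3,6).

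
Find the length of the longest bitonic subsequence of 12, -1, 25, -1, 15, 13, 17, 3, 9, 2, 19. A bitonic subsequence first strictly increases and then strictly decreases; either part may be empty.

Let inc[i] be the LIS ending at i and dec[i] the longest strictly decreasing subsequence starting at i. inc = [1, 1, 2, 1, 2, 2, 3, 2, 3, 2, 4], dec = [3, 1, 5, 1, 4, 3, 3, 2, 2, 1, 1].
max_i inc[i]+dec[i]−1 = 6, with one witness 12, 25, 15, 13, 9, 2.

6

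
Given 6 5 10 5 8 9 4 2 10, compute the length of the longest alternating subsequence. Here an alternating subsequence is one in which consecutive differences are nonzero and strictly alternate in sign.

Track the best alternating length ending on an up-step vs a down-step at each position: up/down = 1/1, 1/2, 3/1, 1/4, 5/4, 5/4, 1/6, 1/6, 7/1.
The maximum over both is 7; one such subsequence is 6, 5, 10, 5, 8, 4, 10.

7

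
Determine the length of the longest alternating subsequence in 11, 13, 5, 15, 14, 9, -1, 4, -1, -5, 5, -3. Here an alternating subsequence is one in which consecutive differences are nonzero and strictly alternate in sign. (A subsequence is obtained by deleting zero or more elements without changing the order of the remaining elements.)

9

Track the best alternating length ending on an up-step vs a down-step at each position: up/down = 1/1, 2/1, 1/3, 4/1, 4/5, 4/5, 1/5, 6/5, 1/7, 1/7, 8/5, 8/9.
The maximum over both is 9; one such subsequence is 11, 13, 5, 15, -1, 4, -1, 5, -3.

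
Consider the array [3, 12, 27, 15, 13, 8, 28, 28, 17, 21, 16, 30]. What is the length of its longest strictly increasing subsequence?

6

Let dp[i] be the longest increasing subsequence ending at position i. Then dp = [1, 2, 3, 3, 3, 2, 4, 4, 4, 5, 4, 6].
The maximum is 6; one witness is 3, 12, 15, 17, 21, 30 at positions 1,2,4,9,10,12.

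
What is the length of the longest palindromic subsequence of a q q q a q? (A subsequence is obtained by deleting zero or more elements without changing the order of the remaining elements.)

5

One longest palindromic subsequence is aqqqa (positions 1,2,3,4,5); it reads the same forward and backward, and the interval DP gives dp[1][6] = 5.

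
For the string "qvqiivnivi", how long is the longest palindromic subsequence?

One longest palindromic subsequence is ivivi (positions 4,6,8,9,10); it reads the same forward and backward, and the interval DP gives dp[1][10] = 5.

5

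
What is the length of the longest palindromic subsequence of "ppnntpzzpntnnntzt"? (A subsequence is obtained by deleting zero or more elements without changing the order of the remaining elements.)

One longest palindromic subsequence is nntpzzptnn (positions 3,4,5,6,7,8,9,11,13,14); it reads the same forward and backward, and the interval DP gives dp[1][17] = 10.

10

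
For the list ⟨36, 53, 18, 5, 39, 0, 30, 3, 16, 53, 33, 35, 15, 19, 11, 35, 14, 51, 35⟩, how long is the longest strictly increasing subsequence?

Scanning left to right, the best length ending at each element is: 36→1, 53→2, 18→1, 5→1, 39→2, 0→1, 30→2, 3→2, 16→3, 53→4, 33→4, 35→5, 15→3, 19→4, 11→3, 35→5, 14→4, 51→6, 35→5.
So the longest increasing subsequence has length 6, e.g. 0, 3, 16, 33, 35, 51.

6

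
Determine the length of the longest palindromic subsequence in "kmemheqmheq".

Using dp[i][j] = 2 + dp[i+1][j−1] if the ends match, else max(dp[i+1][j], dp[i][j−1]):
dp[1][11] = 5. A witness is ehmhe at positions 3,5,8,9,10.

5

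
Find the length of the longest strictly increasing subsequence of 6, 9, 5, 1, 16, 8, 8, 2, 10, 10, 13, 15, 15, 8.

5

One longest increasing subsequence is 6, 9, 10, 13, 15 (positions 1,2,9,11,12), of length 5; no longer one exists.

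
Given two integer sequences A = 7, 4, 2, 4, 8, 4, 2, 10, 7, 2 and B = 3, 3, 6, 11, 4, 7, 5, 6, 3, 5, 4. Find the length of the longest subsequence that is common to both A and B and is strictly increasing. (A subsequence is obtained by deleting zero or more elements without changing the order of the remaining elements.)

For each value that appears in both, track the longest common increasing run ending there.
The best achievable length is 2; one witness is 4, 7 (A-positions 2,9, B-positions 5,6).

2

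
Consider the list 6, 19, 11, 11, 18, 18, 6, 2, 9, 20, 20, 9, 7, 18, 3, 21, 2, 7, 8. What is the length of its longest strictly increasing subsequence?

5

Scanning left to right, the best length ending at each element is: 6→1, 19→2, 11→2, 11→2, 18→3, 18→3, 6→1, 2→1, 9→2, 20→4, 20→4, 9→2, 7→2, 18→3, 3→2, 21→5, 2→1, 7→3, 8→4.
So the longest increasing subsequence has length 5, e.g. 6, 11, 18, 20, 21.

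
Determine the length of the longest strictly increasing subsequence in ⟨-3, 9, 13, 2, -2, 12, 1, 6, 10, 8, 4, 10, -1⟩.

6

Let dp[i] be the longest increasing subsequence ending at position i. Then dp = [1, 2, 3, 2, 2, 3, 3, 4, 5, 5, 4, 6, 3].
The maximum is 6; one witness is -3, -2, 1, 6, 8, 10 at positions 1,5,7,8,10,12.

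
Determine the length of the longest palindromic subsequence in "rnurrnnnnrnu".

One longest palindromic subsequence is urnnnnru (positions 3,5,6,7,8,9,10,12); it reads the same forward and backward, and the interval DP gives dp[1][12] = 8.

8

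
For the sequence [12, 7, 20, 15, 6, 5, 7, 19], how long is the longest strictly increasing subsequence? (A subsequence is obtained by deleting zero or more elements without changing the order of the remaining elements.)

One longest increasing subsequence is 12, 15, 19 (positions 1,4,8), of length 3; no longer one exists.

3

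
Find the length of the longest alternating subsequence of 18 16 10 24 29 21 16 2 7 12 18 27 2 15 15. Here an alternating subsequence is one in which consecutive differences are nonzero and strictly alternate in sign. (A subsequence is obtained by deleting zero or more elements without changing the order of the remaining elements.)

Track the best alternating length ending on an up-step vs a down-step at each position: up/down = 1/1, 1/2, 1/2, 3/1, 3/1, 3/4, 3/4, 1/4, 5/4, 5/4, 5/4, 5/4, 1/6, 7/6, 7/6.
The maximum over both is 7; one such subsequence is 18, 16, 24, 2, 7, 2, 15.

7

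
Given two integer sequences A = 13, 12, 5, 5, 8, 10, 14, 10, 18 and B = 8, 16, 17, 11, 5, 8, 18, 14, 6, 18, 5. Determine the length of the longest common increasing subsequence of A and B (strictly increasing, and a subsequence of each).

4

A longest common strictly increasing subsequence is 5, 8, 14, 18 (length 4); it appears in order in both A and B, and no longer such subsequence exists.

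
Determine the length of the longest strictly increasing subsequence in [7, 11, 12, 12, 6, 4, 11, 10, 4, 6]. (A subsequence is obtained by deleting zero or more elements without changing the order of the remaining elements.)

3

Scanning left to right, the best length ending at each element is: 7→1, 11→2, 12→3, 12→3, 6→1, 4→1, 11→2, 10→2, 4→1, 6→2.
So the longest increasing subsequence has length 3, e.g. 7, 11, 12.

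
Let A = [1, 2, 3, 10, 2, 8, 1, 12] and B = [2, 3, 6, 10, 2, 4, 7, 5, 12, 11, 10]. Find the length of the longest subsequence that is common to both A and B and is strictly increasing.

4

A longest common strictly increasing subsequence is 2, 3, 10, 12 (length 4); it appears in order in both A and B, and no longer such subsequence exists.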